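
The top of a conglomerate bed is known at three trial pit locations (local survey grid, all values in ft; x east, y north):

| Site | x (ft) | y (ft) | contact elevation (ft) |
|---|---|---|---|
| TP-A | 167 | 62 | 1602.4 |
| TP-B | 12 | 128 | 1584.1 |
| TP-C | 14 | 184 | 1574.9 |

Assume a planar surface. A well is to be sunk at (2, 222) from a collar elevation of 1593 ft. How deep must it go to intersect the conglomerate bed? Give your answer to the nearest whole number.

Let the plane be z = a·x + b·y + c.
TP-B−TP-A: −155a + 66b = −18.3;  TP-C−TP-A: −153a + 122b = −27.5.
Solving gives a = 0.04739, b = −0.16598.
Then c = 1602.4 − a·167 − b·62 = 1604.78.
At (2, 222): z_contact = 0.1 − 36.8 + 1604.78 = 1568.0 ft.
Depth below ground = 1593 − 1568.0 = 25 ft.

25 ft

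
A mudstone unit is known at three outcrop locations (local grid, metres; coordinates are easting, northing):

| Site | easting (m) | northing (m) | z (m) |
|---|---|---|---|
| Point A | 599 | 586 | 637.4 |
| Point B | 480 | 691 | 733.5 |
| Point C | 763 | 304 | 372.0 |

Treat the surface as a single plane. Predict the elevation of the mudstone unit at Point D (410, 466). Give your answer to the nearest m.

512 m

Let the plane be z = a·easting + b·northing + c.
Point B−Point A: −119a + 105b = 96.1;  Point C−Point A: 164a − 282b = −265.4.
Solving gives a = 0.04693, b = 0.96843.
Then c = 637.4 − a·599 − b·586 = 41.79.
At (410, 466): z = 19.2 + 451.3 + 41.79 = 512.3 m.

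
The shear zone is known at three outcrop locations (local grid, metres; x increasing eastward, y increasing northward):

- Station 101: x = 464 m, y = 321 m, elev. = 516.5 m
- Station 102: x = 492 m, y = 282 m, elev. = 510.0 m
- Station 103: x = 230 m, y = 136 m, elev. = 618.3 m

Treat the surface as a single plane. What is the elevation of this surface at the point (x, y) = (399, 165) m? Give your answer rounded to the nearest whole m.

Let the plane be z = a·x + b·y + c.
Station 102−Station 101: 28a − 39b = −6.5;  Station 103−Station 101: −234a − 185b = 101.8.
Solving gives a = −0.36158, b = −0.09293.
Then c = 516.5 − a·464 − b·321 = 714.10.
At (399, 165): z = −144.3 − 15.3 + 714.10 = 554.5 m.

554 m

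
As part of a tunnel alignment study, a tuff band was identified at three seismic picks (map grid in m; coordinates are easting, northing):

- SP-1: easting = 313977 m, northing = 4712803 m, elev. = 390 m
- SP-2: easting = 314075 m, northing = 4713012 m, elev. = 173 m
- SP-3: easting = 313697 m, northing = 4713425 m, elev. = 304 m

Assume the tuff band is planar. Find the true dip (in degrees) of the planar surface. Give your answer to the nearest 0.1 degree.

48.7°

Two edge vectors: SP-1→SP-2 = (98, 209, -217), SP-1→SP-3 = (-280, 622, -86).
Normal n = (SP-1→SP-2) × (SP-1→SP-3) = (117000, 69188, 119476).
So ∂z/∂easting = −n_x/n_z = −0.97928 and ∂z/∂northing = −n_y/n_z = −0.57910.
Gradient magnitude |∇z| = √(a² + b²) = √(0.95898 + 0.33535) = 1.13769.
True dip = arctan(1.13769) = 48.7°, dipping toward ENE (azimuth ≈ 059°).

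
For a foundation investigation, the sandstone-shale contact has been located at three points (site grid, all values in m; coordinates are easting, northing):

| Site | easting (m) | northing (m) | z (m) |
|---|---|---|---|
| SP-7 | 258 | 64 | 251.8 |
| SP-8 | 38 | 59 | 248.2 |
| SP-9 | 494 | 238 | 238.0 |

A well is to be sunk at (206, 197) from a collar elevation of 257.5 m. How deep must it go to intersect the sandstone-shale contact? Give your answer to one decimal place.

Let the plane be z = a·easting + b·northing + c.
SP-8−SP-7: −220a − 5b = −3.6;  SP-9−SP-7: 236a + 174b = −13.8.
Solving gives a = 0.01874, b = −0.10473.
Then c = 251.8 − a·258 − b·64 = 253.67.
At (206, 197): z_contact = 3.86 − 20.63 + 253.67 = 236.90 m.
Depth below ground = 257.5 − 236.90 = 20.6 m.

20.6 m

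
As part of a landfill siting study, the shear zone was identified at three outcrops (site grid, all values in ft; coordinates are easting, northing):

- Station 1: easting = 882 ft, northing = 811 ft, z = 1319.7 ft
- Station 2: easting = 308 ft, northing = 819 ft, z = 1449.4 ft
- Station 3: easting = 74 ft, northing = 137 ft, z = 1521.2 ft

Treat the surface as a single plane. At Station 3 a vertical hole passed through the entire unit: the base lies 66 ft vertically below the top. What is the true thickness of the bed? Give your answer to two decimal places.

Let the plane be z = a·easting + b·northing + c.
Station 2−Station 1: −574a + 8b = 129.7;  Station 3−Station 1: −808a − 674b = 201.5.
Solving gives a = −0.22634, b = −0.02762.
|∇z| = √(a²+b²) = 0.22802, so dip δ = arctan(0.22802) = 12.85°.
True thickness = vertical thickness × cos δ = 66 × cos 12.85° = 64.35 ft.

64.35 ft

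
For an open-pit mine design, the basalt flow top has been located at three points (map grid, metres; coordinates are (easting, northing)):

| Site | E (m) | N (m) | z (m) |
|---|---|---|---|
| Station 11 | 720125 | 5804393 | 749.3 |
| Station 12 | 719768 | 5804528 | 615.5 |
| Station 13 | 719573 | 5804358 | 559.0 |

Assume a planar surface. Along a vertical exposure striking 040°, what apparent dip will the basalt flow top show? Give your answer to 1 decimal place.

9.8°

Let the plane be z = a·E + b·N + c.
Station 12−Station 11: −357a + 135b = −133.8;  Station 13−Station 11: −552a − 35b = −190.3.
Solving gives a = 0.34906, b = −0.06804.
Unit vector along 040° is (sin 40°, cos 40°) = (0.6428, 0.7660).
Slope in that direction = a·(0.6428) + b·(0.7660) = 0.17225.
Apparent dip = arctan|0.17225| = 9.8° (true dip is 19.6°, so apparent ≤ true as expected).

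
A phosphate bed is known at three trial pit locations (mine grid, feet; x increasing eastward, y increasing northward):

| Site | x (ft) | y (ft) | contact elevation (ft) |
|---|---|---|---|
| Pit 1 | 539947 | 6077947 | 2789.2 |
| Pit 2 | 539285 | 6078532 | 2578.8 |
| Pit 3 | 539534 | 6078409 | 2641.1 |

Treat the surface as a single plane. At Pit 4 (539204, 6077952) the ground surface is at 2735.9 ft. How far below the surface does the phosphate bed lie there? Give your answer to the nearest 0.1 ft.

69.8 ft

Two edge vectors: Pit 1→Pit 2 = (-662, 585, -210.4), Pit 1→Pit 3 = (-413, 462, -148.1).
Normal n = (Pit 1→Pit 2) × (Pit 1→Pit 3) = (10566.3, -11147, -64239).
So ∂z/∂x = −n_x/n_z = 0.164484192 and ∂z/∂y = −n_y/n_z = −0.173523872.
Intercept c from Pit 1: 2789.2 − 88812.75 + 1054668.90 = 968645.35.
At (539204, 6077952): z_contact = 88690.53 − 1054669.76 + 968645.35 = 2666.12 ft.
Depth below ground = 2735.9 − 2666.12 = 69.8 ft.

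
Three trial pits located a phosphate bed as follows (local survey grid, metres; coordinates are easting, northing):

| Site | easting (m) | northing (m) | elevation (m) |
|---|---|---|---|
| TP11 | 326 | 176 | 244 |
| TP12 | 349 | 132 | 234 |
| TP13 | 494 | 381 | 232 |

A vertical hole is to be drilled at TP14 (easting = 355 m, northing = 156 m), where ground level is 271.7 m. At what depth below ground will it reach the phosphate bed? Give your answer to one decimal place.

36.2 m

Two edge vectors: TP11→TP12 = (23, -44, -10), TP11→TP13 = (168, 205, -12).
Normal n = (TP11→TP12) × (TP11→TP13) = (2578, -1404, 12107).
So ∂z/∂easting = −n_x/n_z = −0.21293 and ∂z/∂northing = −n_y/n_z = 0.11597.
Intercept c from TP11: 244 + 69.42 − 20.41 = 293.01.
At (355, 156): z_contact = −75.59 + 18.09 + 293.01 = 235.51 m.
Depth below ground = 271.7 − 235.51 = 36.2 m.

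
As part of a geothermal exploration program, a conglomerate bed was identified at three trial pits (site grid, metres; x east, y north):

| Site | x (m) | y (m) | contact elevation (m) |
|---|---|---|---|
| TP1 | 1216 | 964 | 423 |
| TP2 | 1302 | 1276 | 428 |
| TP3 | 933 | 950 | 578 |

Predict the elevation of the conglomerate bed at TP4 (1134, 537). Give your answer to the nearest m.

396 m

Two edge vectors: TP1→TP2 = (86, 312, 5), TP1→TP3 = (-283, -14, 155).
Normal n = (TP1→TP2) × (TP1→TP3) = (48430, -14745, 87092).
So ∂z/∂x = −n_x/n_z = −0.55608 and ∂z/∂y = −n_y/n_z = 0.16930.
Intercept c from TP1: 423 + 676.19 − 163.21 = 935.98.
At (1134, 537): z = −630.6 + 90.9 + 935.98 = 396.3 m.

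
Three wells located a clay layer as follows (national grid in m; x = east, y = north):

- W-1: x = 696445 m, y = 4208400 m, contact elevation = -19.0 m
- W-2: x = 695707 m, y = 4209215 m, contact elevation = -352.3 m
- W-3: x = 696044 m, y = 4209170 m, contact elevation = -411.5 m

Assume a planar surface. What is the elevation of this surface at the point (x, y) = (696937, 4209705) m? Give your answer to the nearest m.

-991 m

Let the plane be z = a·x + b·y + c.
W-2−W-1: −738a + 815b = −333.3;  W-3−W-1: −401a + 770b = −392.5.
Solving gives a = −0.26194993, b = −0.64615834.
Then c = -19 − a·696445 − b·4208400 = 2901707.47.
At (696937, 4209705): z = −182562.6 − 2720136.0 + 2901707.47 = -991.1 m.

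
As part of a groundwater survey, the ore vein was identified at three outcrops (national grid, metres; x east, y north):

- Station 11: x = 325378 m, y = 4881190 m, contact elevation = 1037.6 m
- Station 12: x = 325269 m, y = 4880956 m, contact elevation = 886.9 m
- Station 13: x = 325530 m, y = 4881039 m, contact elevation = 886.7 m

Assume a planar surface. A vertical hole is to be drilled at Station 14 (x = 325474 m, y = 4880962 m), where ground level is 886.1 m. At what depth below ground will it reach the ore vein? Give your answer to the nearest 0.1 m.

Two edge vectors: Station 11→Station 12 = (-109, -234, -150.7), Station 11→Station 13 = (152, -151, -150.9).
Normal n = (Station 11→Station 12) × (Station 11→Station 13) = (12554.9, -39354.5, 52027).
So ∂z/∂x = −n_x/n_z = −0.241315086 and ∂z/∂y = −n_y/n_z = 0.756424549.
Intercept c from Station 11: 1037.6 + 78518.62 − 3692251.94 = −3612695.72.
At (325474, 4880962): z_contact = −78541.79 + 3692079.48 − 3612695.72 = 841.97 m.
Depth below ground = 886.1 − 841.97 = 44.1 m.

44.1 m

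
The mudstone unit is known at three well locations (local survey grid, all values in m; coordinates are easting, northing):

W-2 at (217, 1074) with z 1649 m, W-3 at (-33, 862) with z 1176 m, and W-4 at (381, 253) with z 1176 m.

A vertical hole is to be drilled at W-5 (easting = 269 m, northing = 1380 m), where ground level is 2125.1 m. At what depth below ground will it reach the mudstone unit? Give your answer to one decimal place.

Let the plane be z = a·easting + b·northing + c.
W-3−W-2: −250a − 212b = −473;  W-4−W-2: 164a − 821b = −473.
Solving gives a = 1.200147, b = 0.815864.
Then c = 1649 − a·217 − b·1074 = 512.33.
At (269, 1380): z_contact = 322.84 + 1125.89 + 512.33 = 1961.06 m.
Depth below ground = 2125.1 − 1961.06 = 164.0 m.

164.0 m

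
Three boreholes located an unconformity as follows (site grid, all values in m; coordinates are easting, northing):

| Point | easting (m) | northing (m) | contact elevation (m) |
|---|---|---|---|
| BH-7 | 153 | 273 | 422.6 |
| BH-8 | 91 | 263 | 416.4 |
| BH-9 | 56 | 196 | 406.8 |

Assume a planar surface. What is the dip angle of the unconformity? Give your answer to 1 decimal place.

Let the plane be z = a·easting + b·northing + c.
BH-8−BH-7: −62a − 10b = −6.2;  BH-9−BH-7: −97a − 77b = −15.8.
Solving gives a = 0.08396, b = 0.09942.
Gradient magnitude |∇z| = √(a² + b²) = √(0.00705 + 0.00988) = 0.13013.
True dip = arctan(0.13013) = 7.4°, dipping toward SW (azimuth ≈ 220°).

7.4°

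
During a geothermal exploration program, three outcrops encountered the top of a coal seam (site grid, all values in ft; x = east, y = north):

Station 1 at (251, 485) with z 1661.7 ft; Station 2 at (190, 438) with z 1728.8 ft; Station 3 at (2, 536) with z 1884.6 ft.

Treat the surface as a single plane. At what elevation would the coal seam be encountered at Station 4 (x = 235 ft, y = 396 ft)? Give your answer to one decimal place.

1695.4 ft

Two edge vectors: Station 1→Station 2 = (-61, -47, 67.1), Station 1→Station 3 = (-249, 51, 222.9).
Normal n = (Station 1→Station 2) × (Station 1→Station 3) = (-13898.4, -3111, -14814).
So ∂z/∂x = −n_x/n_z = −0.93819 and ∂z/∂y = −n_y/n_z = −0.21000.
Intercept c from Station 1: 1661.7 + 235.49 + 101.85 = 1999.04.
At (235, 396): z = −220.5 − 83.2 + 1999.04 = 1695.4 ft.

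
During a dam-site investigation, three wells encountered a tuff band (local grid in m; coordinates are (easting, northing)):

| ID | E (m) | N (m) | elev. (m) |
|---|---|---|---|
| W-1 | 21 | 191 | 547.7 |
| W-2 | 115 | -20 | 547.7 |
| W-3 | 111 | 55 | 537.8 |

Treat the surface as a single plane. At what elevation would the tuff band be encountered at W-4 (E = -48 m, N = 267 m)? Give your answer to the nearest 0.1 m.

Two edge vectors: W-1→W-2 = (94, -211, 0), W-1→W-3 = (90, -136, -9.9).
Normal n = (W-1→W-2) × (W-1→W-3) = (2088.9, 930.6, 6206).
So ∂z/∂E = −n_x/n_z = −0.33659 and ∂z/∂N = −n_y/n_z = −0.14995.
Intercept c from W-1: 547.7 + 7.07 + 28.64 = 583.41.
At (-48, 267): z = 16.2 − 40.0 + 583.41 = 559.5 m.

559.5 m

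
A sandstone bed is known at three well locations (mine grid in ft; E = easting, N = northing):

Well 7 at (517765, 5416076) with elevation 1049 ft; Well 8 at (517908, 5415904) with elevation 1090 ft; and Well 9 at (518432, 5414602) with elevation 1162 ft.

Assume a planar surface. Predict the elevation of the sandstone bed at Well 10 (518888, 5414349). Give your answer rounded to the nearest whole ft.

Two edge vectors: Well 7→Well 8 = (143, -172, 41), Well 7→Well 9 = (667, -1474, 113).
Normal n = (Well 7→Well 8) × (Well 7→Well 9) = (40998, 11188, -96058).
So ∂z/∂E = −n_x/n_z = 0.42680464 and ∂z/∂N = −n_y/n_z = 0.11647130.
Intercept c from Well 7: 1049 − 220984.50 − 630817.40 = −850752.91.
At (518888, 5414349): z = 221463.8 + 630616.3 − 850752.91 = 1327.2 ft.

1327 ft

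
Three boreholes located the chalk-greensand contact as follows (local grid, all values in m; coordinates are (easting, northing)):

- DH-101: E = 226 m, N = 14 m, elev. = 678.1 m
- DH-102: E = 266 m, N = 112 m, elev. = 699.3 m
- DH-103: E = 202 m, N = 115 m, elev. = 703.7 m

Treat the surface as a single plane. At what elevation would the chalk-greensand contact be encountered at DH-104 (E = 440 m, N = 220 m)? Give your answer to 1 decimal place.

715.2 m

Two edge vectors: DH-101→DH-102 = (40, 98, 21.2), DH-101→DH-103 = (-24, 101, 25.6).
Normal n = (DH-101→DH-102) × (DH-101→DH-103) = (367.6, -1532.8, 6392).
So ∂z/∂E = −n_x/n_z = −0.05751 and ∂z/∂N = −n_y/n_z = 0.23980.
Intercept c from DH-101: 678.1 + 13.00 − 3.36 = 687.74.
At (440, 220): z = −25.3 + 52.8 + 687.74 = 715.2 m.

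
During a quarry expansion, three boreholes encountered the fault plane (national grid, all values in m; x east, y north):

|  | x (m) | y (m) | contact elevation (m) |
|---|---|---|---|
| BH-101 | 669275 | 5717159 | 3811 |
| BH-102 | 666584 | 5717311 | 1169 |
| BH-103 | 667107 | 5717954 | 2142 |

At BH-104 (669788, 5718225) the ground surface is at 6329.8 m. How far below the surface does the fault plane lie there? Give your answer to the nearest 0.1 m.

Two edge vectors: BH-101→BH-102 = (-2691, 152, -2642), BH-101→BH-103 = (-2168, 795, -1669).
Normal n = (BH-101→BH-102) × (BH-101→BH-103) = (1846702, 1236577, -1809809).
So ∂z/∂x = −n_x/n_z = 1.020385024 and ∂z/∂y = −n_y/n_z = 0.683263814.
Intercept c from BH-101: 3811 − 682918.19 − 3906327.86 = −4585435.05.
At (669788, 5718225): z_contact = 683441.64 + 3907056.22 − 4585435.05 = 5062.82 m.
Depth below ground = 6329.8 − 5062.82 = 1267.0 m.

1267.0 m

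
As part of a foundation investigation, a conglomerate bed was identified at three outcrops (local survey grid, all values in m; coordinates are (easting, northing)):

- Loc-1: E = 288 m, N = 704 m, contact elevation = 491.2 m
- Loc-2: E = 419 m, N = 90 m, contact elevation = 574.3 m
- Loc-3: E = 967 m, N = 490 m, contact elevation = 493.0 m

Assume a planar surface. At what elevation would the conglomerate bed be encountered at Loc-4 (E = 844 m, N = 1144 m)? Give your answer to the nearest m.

404 m

Two edge vectors: Loc-1→Loc-2 = (131, -614, 83.1), Loc-1→Loc-3 = (679, -214, 1.8).
Normal n = (Loc-1→Loc-2) × (Loc-1→Loc-3) = (16678.2, 56189.1, 388872).
So ∂z/∂E = −n_x/n_z = −0.04289 and ∂z/∂N = −n_y/n_z = −0.14449.
Intercept c from Loc-1: 491.2 + 12.35 + 101.72 = 605.27.
At (844, 1144): z = −36.2 − 165.3 + 605.27 = 403.8 m.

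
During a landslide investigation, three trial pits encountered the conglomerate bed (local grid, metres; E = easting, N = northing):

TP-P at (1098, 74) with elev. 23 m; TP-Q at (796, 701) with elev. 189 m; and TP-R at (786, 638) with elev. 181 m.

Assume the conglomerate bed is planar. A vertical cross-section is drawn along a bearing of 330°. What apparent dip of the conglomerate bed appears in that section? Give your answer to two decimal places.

Two edge vectors: TP-P→TP-Q = (-302, 627, 166), TP-P→TP-R = (-312, 564, 158).
Normal n = (TP-P→TP-Q) × (TP-P→TP-R) = (5442, -4076, 25296).
So ∂z/∂E = −n_x/n_z = −0.21513 and ∂z/∂N = −n_y/n_z = 0.16113.
Unit vector along 330° is (sin 330°, cos 330°) = (-0.5000, 0.8660).
Slope in that direction = a·(-0.5000) + b·(0.8660) = 0.24711.
Apparent dip = arctan|0.24711| = 13.88° (true dip is 15.0°, so apparent ≤ true as expected).

13.88°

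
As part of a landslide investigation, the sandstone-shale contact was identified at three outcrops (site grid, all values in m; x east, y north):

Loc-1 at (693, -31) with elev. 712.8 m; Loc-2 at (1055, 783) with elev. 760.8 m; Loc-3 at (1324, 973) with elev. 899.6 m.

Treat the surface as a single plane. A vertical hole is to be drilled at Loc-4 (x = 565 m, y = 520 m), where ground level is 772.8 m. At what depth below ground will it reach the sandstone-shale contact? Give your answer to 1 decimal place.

285.5 m

Two edge vectors: Loc-1→Loc-2 = (362, 814, 48), Loc-1→Loc-3 = (631, 1004, 186.8).
Normal n = (Loc-1→Loc-2) × (Loc-1→Loc-3) = (103863.2, -37333.6, -150186).
So ∂z/∂x = −n_x/n_z = 0.691564 and ∂z/∂y = −n_y/n_z = −0.248582.
Intercept c from Loc-1: 712.8 − 479.25 − 7.71 = 225.84.
At (565, 520): z_contact = 390.73 − 129.26 + 225.84 = 487.31 m.
Depth below ground = 772.8 − 487.31 = 285.5 m.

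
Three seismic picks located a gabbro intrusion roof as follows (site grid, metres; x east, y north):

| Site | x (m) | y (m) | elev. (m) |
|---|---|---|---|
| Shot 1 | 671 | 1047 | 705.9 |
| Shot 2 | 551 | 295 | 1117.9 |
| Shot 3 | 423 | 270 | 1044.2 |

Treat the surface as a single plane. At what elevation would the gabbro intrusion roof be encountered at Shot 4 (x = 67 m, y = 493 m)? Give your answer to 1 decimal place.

646.1 m

Let the plane be z = a·x + b·y + c.
Shot 2−Shot 1: −120a − 752b = 412;  Shot 3−Shot 1: −248a − 777b = 338.3.
Solving gives a = 0.704753, b = −0.660333.
Then c = 705.9 − a·671 − b·1047 = 924.38.
At (67, 493): z = 47.2 − 325.5 + 924.38 = 646.1 m.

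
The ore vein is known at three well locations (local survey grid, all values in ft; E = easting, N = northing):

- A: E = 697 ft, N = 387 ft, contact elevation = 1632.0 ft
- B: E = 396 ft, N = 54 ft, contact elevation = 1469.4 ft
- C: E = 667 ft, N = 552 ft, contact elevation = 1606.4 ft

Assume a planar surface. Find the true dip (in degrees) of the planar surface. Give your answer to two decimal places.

Let the plane be z = a·E + b·N + c.
B−A: −301a − 333b = −162.6;  C−A: −30a + 165b = −25.6.
Solving gives a = 0.59264, b = −0.04740.
Gradient magnitude |∇z| = √(a² + b²) = √(0.35122 + 0.00225) = 0.59453.
True dip = arctan(0.59453) = 30.73°, dipping toward W (azimuth ≈ 275°).

30.73°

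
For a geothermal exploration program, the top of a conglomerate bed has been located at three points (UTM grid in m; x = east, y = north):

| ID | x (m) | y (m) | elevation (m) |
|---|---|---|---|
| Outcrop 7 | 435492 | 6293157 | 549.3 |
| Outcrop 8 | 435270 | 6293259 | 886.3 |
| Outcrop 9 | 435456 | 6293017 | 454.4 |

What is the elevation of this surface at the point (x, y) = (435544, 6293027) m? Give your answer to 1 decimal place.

369.0 m

Let the plane be z = a·x + b·y + c.
Outcrop 8−Outcrop 7: −222a + 102b = 337;  Outcrop 9−Outcrop 7: −36a − 140b = −94.9.
Solving gives a = −1.079080341, b = 0.955334945.
Then c = 549.3 − a·435492 − b·6293157 = −5541592.64.
At (435544, 6293027): z = −469987.0 + 6011948.6 − 5541592.64 = 369.0 m.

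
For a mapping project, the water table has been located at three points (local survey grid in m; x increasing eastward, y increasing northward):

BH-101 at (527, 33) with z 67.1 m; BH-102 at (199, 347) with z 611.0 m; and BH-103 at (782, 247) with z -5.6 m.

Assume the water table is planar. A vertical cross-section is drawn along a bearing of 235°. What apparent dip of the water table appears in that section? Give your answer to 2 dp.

17.77°

Let the plane be z = a·x + b·y + c.
BH-102−BH-101: −328a + 314b = 543.9;  BH-103−BH-101: 255a + 214b = −72.7.
Solving gives a = −0.92653, b = 0.76432.
Unit vector along 235° is (sin 235°, cos 235°) = (-0.8192, -0.5736).
Slope in that direction = a·(-0.8192) + b·(-0.5736) = 0.32057.
Apparent dip = arctan|0.32057| = 17.77° (true dip is 50.2°, so apparent ≤ true as expected).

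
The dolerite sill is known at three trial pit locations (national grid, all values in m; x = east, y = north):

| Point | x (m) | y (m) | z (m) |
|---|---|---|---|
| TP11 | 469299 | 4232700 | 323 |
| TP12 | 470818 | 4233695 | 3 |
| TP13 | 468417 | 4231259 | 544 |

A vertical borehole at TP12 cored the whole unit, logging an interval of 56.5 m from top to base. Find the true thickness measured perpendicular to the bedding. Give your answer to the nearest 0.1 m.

Let the plane be z = a·x + b·y + c.
TP12−TP11: 1519a + 995b = −320;  TP13−TP11: −882a − 1441b = 221.
Solving gives a = −0.18396, b = −0.04077.
|∇z| = √(a²+b²) = 0.18842, so dip δ = arctan(0.18842) = 10.67°.
True thickness = vertical thickness × cos δ = 56.5 × cos 10.67° = 55.5 m.

55.5 m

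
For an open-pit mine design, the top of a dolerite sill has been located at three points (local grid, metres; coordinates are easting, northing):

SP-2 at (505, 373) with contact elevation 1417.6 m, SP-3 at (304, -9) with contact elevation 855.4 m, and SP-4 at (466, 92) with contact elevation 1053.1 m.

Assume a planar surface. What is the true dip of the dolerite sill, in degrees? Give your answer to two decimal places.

Two edge vectors: SP-2→SP-3 = (-201, -382, -562.2), SP-2→SP-4 = (-39, -281, -364.5).
Normal n = (SP-2→SP-3) × (SP-2→SP-4) = (-18739.2, -51338.7, 41583).
So ∂z/∂easting = −n_x/n_z = 0.45065 and ∂z/∂northing = −n_y/n_z = 1.23461.
Gradient magnitude |∇z| = √(a² + b²) = √(0.20308 + 1.52426) = 1.31428.
True dip = arctan(1.31428) = 52.73°, dipping toward SSW (azimuth ≈ 200°).

52.73°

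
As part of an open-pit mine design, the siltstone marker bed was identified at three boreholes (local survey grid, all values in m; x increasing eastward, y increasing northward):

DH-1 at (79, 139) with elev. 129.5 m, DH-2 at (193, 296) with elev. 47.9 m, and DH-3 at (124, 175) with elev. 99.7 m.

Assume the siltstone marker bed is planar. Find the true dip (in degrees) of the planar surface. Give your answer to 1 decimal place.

30.8°

Two edge vectors: DH-1→DH-2 = (114, 157, -81.6), DH-1→DH-3 = (45, 36, -29.8).
Normal n = (DH-1→DH-2) × (DH-1→DH-3) = (-1741, -274.8, -2961).
So ∂z/∂x = −n_x/n_z = −0.58798 and ∂z/∂y = −n_y/n_z = −0.09281.
Gradient magnitude |∇z| = √(a² + b²) = √(0.34572 + 0.00861) = 0.59526.
True dip = arctan(0.59526) = 30.8°, dipping toward E (azimuth ≈ 081°).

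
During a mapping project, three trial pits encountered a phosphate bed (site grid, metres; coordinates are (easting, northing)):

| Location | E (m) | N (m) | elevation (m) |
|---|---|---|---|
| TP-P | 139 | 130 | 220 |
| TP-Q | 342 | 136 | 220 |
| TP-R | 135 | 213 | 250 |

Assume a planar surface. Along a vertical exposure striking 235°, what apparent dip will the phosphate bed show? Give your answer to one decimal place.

11.2°

Two edge vectors: TP-P→TP-Q = (203, 6, 0), TP-P→TP-R = (-4, 83, 30).
Normal n = (TP-P→TP-Q) × (TP-P→TP-R) = (180, -6090, 16873).
So ∂z/∂E = −n_x/n_z = −0.01067 and ∂z/∂N = −n_y/n_z = 0.36093.
Unit vector along 235° is (sin 235°, cos 235°) = (-0.8192, -0.5736).
Slope in that direction = a·(-0.8192) + b·(-0.5736) = −0.19828.
Apparent dip = arctan|0.19828| = 11.2° (true dip is 19.9°, so apparent ≤ true as expected).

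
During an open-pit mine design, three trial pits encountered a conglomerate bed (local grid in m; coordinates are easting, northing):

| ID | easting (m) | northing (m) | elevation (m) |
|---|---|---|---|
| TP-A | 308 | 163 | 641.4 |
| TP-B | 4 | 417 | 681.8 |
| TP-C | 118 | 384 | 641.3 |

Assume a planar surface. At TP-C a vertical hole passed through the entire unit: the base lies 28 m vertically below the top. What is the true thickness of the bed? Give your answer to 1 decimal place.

Let the plane be z = a·easting + b·northing + c.
TP-B−TP-A: −304a + 254b = 40.4;  TP-C−TP-A: −190a + 221b = −0.1.
Solving gives a = −0.47315, b = −0.40723.
|∇z| = √(a²+b²) = 0.62426, so dip δ = arctan(0.62426) = 31.97°.
True thickness = vertical thickness × cos δ = 28 × cos 31.97° = 23.8 m.

23.8 m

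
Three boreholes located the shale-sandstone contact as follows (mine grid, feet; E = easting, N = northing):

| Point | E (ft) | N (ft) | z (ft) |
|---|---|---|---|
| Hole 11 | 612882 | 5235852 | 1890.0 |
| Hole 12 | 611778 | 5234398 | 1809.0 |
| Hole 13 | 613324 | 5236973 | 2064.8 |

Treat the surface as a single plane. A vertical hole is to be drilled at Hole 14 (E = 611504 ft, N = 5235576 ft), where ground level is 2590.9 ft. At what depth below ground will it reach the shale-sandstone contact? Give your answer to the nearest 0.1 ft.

Let the plane be z = a·E + b·N + c.
Hole 12−Hole 11: −1104a − 1454b = −81;  Hole 13−Hole 11: 442a + 1121b = 174.8.
Solving gives a = −0.274590362, b = 0.264200660.
Then c = 1890 − a·612882 − b·5235852 = −1213134.06.
At (611504, 5235576): z_contact = −167913.10 + 1383242.64 − 1213134.06 = 2195.47 ft.
Depth below ground = 2590.9 − 2195.47 = 395.4 ft.

395.4 ft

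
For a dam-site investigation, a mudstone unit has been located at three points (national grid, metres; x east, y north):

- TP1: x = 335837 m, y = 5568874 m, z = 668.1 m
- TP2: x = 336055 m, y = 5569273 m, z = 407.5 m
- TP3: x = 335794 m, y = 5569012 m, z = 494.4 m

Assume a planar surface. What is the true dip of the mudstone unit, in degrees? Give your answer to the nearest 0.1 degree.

51.5°

Two edge vectors: TP1→TP2 = (218, 399, -260.6), TP1→TP3 = (-43, 138, -173.7).
Normal n = (TP1→TP2) × (TP1→TP3) = (-33343.5, 49072.4, 47241).
So ∂z/∂x = −n_x/n_z = 0.70582 and ∂z/∂y = −n_y/n_z = −1.03877.
Gradient magnitude |∇z| = √(a² + b²) = √(0.49818 + 1.07904) = 1.25587.
True dip = arctan(1.25587) = 51.5°, dipping toward NW (azimuth ≈ 326°).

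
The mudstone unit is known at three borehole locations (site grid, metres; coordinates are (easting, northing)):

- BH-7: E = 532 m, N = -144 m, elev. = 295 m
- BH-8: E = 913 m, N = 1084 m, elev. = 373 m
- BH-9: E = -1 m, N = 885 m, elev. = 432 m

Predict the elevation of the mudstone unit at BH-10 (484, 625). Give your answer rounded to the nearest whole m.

Two edge vectors: BH-7→BH-8 = (381, 1228, 78), BH-7→BH-9 = (-533, 1029, 137).
Normal n = (BH-7→BH-8) × (BH-7→BH-9) = (87974, -93771, 1046573).
So ∂z/∂E = −n_x/n_z = −0.08406 and ∂z/∂N = −n_y/n_z = 0.08960.
Intercept c from BH-7: 295 + 44.72 + 12.90 = 352.62.
At (484, 625): z = −40.7 + 56.0 + 352.62 = 367.9 m.

368 m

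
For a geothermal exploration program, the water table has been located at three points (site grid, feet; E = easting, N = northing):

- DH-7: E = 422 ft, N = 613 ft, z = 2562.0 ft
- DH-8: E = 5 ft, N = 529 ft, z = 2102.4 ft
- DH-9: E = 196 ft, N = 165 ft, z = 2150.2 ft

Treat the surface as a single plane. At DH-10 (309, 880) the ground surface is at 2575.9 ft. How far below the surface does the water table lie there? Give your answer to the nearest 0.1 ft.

21.3 ft

Two edge vectors: DH-7→DH-8 = (-417, -84, -459.6), DH-7→DH-9 = (-226, -448, -411.8).
Normal n = (DH-7→DH-8) × (DH-7→DH-9) = (-171309.6, -67851, 167832).
So ∂z/∂E = −n_x/n_z = 1.02072 and ∂z/∂N = −n_y/n_z = 0.40428.
Intercept c from DH-7: 2562 − 430.74 − 247.82 = 1883.43.
At (309, 880): z_contact = 315.40 + 355.77 + 1883.43 = 2554.60 ft.
Depth below ground = 2575.9 − 2554.60 = 21.3 ft.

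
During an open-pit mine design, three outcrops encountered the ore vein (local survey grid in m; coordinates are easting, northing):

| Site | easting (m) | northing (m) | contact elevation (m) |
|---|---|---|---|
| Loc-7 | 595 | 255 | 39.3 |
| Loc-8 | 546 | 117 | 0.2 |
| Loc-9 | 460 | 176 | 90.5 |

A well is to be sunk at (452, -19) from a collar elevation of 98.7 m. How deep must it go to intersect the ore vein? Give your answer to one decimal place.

Let the plane be z = a·easting + b·northing + c.
Loc-8−Loc-7: −49a − 138b = −39.1;  Loc-9−Loc-7: −135a − 79b = 51.2.
Solving gives a = −0.68802, b = 0.52763.
Then c = 39.3 − a·595 − b·255 = 314.13.
At (452, -19): z_contact = −310.99 − 10.02 + 314.13 = -6.88 m.
Depth below ground = 98.7 − (-6.88) = 105.6 m.

105.6 m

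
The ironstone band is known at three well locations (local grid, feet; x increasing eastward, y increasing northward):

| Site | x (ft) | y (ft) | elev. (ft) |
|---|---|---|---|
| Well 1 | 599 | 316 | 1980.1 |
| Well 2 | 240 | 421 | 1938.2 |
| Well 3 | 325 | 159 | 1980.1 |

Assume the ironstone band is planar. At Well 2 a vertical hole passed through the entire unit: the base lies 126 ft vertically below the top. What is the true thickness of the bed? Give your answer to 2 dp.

124.51 ft

Two edge vectors: Well 1→Well 2 = (-359, 105, -41.9), Well 1→Well 3 = (-274, -157, 0).
Normal n = (Well 1→Well 2) × (Well 1→Well 3) = (-6578.3, 11480.6, 85133).
So ∂z/∂x = −n_x/n_z = 0.07727 and ∂z/∂y = −n_y/n_z = −0.13485.
|∇z| = √(a²+b²) = 0.15542, so dip δ = arctan(0.15542) = 8.83°.
True thickness = vertical thickness × cos δ = 126 × cos 8.83° = 124.51 ft.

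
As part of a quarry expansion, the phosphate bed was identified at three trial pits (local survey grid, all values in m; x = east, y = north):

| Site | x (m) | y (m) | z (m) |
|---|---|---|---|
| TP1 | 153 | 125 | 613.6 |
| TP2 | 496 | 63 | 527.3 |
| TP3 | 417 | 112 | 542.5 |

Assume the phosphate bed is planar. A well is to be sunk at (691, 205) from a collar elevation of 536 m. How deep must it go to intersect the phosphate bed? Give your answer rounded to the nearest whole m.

82 m

Two edge vectors: TP1→TP2 = (343, -62, -86.3), TP1→TP3 = (264, -13, -71.1).
Normal n = (TP1→TP2) × (TP1→TP3) = (3286.3, 1604.1, 11909).
So ∂z/∂x = −n_x/n_z = −0.27595 and ∂z/∂y = −n_y/n_z = −0.13470.
Intercept c from TP1: 613.6 + 42.22 + 16.84 = 672.66.
At (691, 205): z_contact = −190.7 − 27.6 + 672.66 = 454.4 m.
Depth below ground = 536 − 454.4 = 82 m.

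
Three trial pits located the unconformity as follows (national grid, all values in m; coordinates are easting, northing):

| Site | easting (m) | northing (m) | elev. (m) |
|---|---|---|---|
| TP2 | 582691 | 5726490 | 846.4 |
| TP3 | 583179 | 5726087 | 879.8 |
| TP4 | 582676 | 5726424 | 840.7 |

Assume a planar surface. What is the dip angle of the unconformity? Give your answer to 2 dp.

Two edge vectors: TP2→TP3 = (488, -403, 33.4), TP2→TP4 = (-15, -66, -5.7).
Normal n = (TP2→TP3) × (TP2→TP4) = (4501.5, 2280.6, -38253).
So ∂z/∂easting = −n_x/n_z = 0.11768 and ∂z/∂northing = −n_y/n_z = 0.05962.
Gradient magnitude |∇z| = √(a² + b²) = √(0.01385 + 0.00355) = 0.13192.
True dip = arctan(0.13192) = 7.51°, dipping toward WSW (azimuth ≈ 243°).

7.51°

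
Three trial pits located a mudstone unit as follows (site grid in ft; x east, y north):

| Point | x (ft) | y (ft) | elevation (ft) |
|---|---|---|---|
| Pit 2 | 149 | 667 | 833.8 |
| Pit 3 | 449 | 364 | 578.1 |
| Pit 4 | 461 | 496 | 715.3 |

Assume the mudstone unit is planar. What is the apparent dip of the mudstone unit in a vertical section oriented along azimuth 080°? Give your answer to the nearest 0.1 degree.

19.6°

Two edge vectors: Pit 2→Pit 3 = (300, -303, -255.7), Pit 2→Pit 4 = (312, -171, -118.5).
Normal n = (Pit 2→Pit 3) × (Pit 2→Pit 4) = (-7819.2, -44228.4, 43236).
So ∂z/∂x = −n_x/n_z = 0.18085 and ∂z/∂y = −n_y/n_z = 1.02295.
Unit vector along 080° is (sin 80°, cos 80°) = (0.9848, 0.1736).
Slope in that direction = a·(0.9848) + b·(0.1736) = 0.35574.
Apparent dip = arctan|0.35574| = 19.6° (true dip is 46.1°, so apparent ≤ true as expected).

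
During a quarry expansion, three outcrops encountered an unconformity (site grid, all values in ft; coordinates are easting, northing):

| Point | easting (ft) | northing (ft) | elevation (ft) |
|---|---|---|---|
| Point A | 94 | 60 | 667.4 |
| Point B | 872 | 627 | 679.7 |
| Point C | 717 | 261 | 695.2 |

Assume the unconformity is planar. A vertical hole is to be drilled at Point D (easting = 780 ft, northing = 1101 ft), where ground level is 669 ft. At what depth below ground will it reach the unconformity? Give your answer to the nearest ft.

29 ft

Two edge vectors: Point A→Point B = (778, 567, 12.3), Point A→Point C = (623, 201, 27.8).
Normal n = (Point A→Point B) × (Point A→Point C) = (13290.3, -13965.5, -196863).
So ∂z/∂easting = −n_x/n_z = 0.06751 and ∂z/∂northing = −n_y/n_z = −0.07094.
Intercept c from Point A: 667.4 − 6.35 + 4.26 = 665.31.
At (780, 1101): z_contact = 52.7 − 78.1 + 665.31 = 639.9 ft.
Depth below ground = 669 − 639.9 = 29 ft.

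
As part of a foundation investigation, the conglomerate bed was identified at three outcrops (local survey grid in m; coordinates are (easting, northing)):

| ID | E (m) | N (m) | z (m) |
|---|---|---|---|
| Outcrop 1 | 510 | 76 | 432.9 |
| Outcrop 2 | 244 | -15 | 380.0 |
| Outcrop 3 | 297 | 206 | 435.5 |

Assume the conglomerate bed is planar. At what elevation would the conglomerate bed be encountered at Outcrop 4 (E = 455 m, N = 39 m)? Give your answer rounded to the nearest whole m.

418 m

Let the plane be z = a·E + b·N + c.
Outcrop 2−Outcrop 1: −266a − 91b = −52.9;  Outcrop 3−Outcrop 1: −213a + 130b = 2.6.
Solving gives a = 0.12305, b = 0.22162.
Then c = 432.9 − a·510 − b·76 = 353.30.
At (455, 39): z = 56.0 + 8.6 + 353.30 = 417.9 m.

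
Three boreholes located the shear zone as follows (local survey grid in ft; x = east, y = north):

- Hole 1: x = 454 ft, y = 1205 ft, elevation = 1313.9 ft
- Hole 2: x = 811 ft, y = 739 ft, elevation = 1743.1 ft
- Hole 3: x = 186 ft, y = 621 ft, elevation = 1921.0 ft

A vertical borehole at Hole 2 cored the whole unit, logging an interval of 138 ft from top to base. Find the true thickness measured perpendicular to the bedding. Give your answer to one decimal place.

97.6 ft

Two edge vectors: Hole 1→Hole 2 = (357, -466, 429.2), Hole 1→Hole 3 = (-268, -584, 607.1).
Normal n = (Hole 1→Hole 2) × (Hole 1→Hole 3) = (-32255.8, -331760.3, -333376).
So ∂z/∂x = −n_x/n_z = −0.09676 and ∂z/∂y = −n_y/n_z = −0.99515.
|∇z| = √(a²+b²) = 0.99985, so dip δ = arctan(0.99985) = 45.00°.
True thickness = vertical thickness × cos δ = 138 × cos 45.00° = 97.6 ft.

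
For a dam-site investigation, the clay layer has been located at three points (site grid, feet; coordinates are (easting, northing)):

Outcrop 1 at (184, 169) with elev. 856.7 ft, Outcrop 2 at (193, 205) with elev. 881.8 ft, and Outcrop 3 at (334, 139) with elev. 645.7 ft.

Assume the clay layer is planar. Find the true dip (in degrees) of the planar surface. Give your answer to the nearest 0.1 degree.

Let the plane be z = a·E + b·N + c.
Outcrop 2−Outcrop 1: 9a + 36b = 25.1;  Outcrop 3−Outcrop 1: 150a − 30b = −211.
Solving gives a = −1.20688, b = 0.99894.
Gradient magnitude |∇z| = √(a² + b²) = √(1.45656 + 0.99788) = 1.56667.
True dip = arctan(1.56667) = 57.4°, dipping toward SE (azimuth ≈ 130°).

57.4°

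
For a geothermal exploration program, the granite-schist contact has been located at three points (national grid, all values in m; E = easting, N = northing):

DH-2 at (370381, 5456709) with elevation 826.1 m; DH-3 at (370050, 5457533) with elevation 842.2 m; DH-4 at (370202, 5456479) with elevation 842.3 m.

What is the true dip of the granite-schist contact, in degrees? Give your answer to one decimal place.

Two edge vectors: DH-2→DH-3 = (-331, 824, 16.1), DH-2→DH-4 = (-179, -230, 16.2).
Normal n = (DH-2→DH-3) × (DH-2→DH-4) = (17051.8, 2480.3, 223626).
So ∂z/∂E = −n_x/n_z = −0.07625 and ∂z/∂N = −n_y/n_z = −0.01109.
Gradient magnitude |∇z| = √(a² + b²) = √(0.00581 + 0.00012) = 0.07705.
True dip = arctan(0.07705) = 4.4°, dipping toward E (azimuth ≈ 082°).

4.4°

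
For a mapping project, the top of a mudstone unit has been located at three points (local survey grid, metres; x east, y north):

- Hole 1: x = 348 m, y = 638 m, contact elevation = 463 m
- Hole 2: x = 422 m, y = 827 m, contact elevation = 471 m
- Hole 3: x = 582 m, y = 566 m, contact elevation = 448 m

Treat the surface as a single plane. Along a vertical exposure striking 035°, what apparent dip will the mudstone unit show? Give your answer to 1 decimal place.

1.3°

Two edge vectors: Hole 1→Hole 2 = (74, 189, 8), Hole 1→Hole 3 = (234, -72, -15).
Normal n = (Hole 1→Hole 2) × (Hole 1→Hole 3) = (-2259, 2982, -49554).
So ∂z/∂x = −n_x/n_z = −0.04559 and ∂z/∂y = −n_y/n_z = 0.06018.
Unit vector along 035° is (sin 35°, cos 35°) = (0.5736, 0.8192).
Slope in that direction = a·(0.5736) + b·(0.8192) = 0.02315.
Apparent dip = arctan|0.02315| = 1.3° (true dip is 4.3°, so apparent ≤ true as expected).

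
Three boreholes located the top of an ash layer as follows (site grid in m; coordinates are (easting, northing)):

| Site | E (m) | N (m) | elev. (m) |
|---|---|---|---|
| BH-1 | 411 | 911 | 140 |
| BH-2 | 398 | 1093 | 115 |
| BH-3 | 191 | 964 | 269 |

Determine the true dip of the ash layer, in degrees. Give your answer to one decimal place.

33.3°

Let the plane be z = a·E + b·N + c.
BH-2−BH-1: −13a + 182b = −25;  BH-3−BH-1: −220a + 53b = 129.
Solving gives a = −0.63030, b = −0.18238.
Gradient magnitude |∇z| = √(a² + b²) = √(0.39728 + 0.03326) = 0.65616.
True dip = arctan(0.65616) = 33.3°, dipping toward ENE (azimuth ≈ 074°).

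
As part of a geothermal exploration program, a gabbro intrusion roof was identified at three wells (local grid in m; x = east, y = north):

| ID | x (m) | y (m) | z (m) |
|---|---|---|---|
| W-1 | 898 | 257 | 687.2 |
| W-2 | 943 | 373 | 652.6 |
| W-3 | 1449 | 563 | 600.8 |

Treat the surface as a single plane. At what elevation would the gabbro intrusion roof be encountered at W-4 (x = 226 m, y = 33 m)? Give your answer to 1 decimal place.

Two edge vectors: W-1→W-2 = (45, 116, -34.6), W-1→W-3 = (551, 306, -86.4).
Normal n = (W-1→W-2) × (W-1→W-3) = (565.2, -15176.6, -50146).
So ∂z/∂x = −n_x/n_z = 0.011271 and ∂z/∂y = −n_y/n_z = −0.302648.
Intercept c from W-1: 687.2 − 10.12 + 77.78 = 754.86.
At (226, 33): z = 2.5 − 10.0 + 754.86 = 747.4 m.

747.4 m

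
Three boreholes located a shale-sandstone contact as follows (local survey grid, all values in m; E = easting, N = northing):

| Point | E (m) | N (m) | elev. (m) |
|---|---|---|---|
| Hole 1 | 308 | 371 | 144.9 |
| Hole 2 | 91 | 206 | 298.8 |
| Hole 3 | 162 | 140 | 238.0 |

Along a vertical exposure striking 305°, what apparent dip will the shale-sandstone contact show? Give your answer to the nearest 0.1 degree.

Two edge vectors: Hole 1→Hole 2 = (-217, -165, 153.9), Hole 1→Hole 3 = (-146, -231, 93.1).
Normal n = (Hole 1→Hole 2) × (Hole 1→Hole 3) = (20189.4, -2266.7, 26037).
So ∂z/∂E = −n_x/n_z = −0.77541 and ∂z/∂N = −n_y/n_z = 0.08706.
Unit vector along 305° is (sin 305°, cos 305°) = (-0.8192, 0.5736).
Slope in that direction = a·(-0.8192) + b·(0.5736) = 0.68511.
Apparent dip = arctan|0.68511| = 34.4° (true dip is 38.0°, so apparent ≤ true as expected).

34.4°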